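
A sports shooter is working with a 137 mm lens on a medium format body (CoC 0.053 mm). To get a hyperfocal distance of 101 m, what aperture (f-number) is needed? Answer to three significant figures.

f/3.51

Rearrange H = f²/(N·c) + f for N: N = f² / ((H − f)·c).
N = 137² / ((101000 − 137) × 0.053) = 18769 / 5346 ≈ 3.51.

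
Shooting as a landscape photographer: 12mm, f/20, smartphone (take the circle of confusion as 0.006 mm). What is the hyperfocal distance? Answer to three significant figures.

Hyperfocal distance H = f²/(N·c) + f = 12²/(20 × 0.006) + 12 = 144/0.12 + 12 ≈ 1212.0 mm ≈ 1.21 m.

1.21 m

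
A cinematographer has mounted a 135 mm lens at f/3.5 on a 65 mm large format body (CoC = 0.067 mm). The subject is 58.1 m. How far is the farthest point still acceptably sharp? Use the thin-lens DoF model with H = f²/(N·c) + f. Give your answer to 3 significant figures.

Hyperfocal distance H = f²/(N·c) + f = 135²/(3.5 × 0.067) + 135 = 18225/0.2345 + 135 ≈ 77853.6 mm ≈ 77.85 m.
Far limit Df = s·(H − f)/(H − s) = 58100 × (77853.6 − 135) / (77853.6 − 58100) = 58100 × 77718.6 / 19753.6 ≈ 228589 mm ≈ 229 m.

229 m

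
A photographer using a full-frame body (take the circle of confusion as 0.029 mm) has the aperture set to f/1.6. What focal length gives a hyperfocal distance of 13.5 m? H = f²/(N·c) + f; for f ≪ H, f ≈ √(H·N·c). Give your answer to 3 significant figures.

25.0 mm

From H = f²/(N·c) + f, with f ≪ H: f ≈ √(H·N·c) = √(13500 × 1.6 × 0.029) = √626.40 ≈ 25.03 mm.
The +f correction barely moves this — solving exactly, f² + N·c·f − N·c·H = 0 ⇒ f = (−N·c + √((N·c)² + 4·N·c·H))/2 = (−0.0464 + √2505.6)/2 ≈ 25.005 mm, so f ≈ 25.0 mm.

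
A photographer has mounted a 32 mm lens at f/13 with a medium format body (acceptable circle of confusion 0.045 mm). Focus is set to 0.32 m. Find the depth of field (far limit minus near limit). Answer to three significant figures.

108 mm

Hyperfocal distance H = f²/(N·c) + f = 32²/(13 × 0.045) + 32 = 1024/0.585 + 32 ≈ 1782.4 mm ≈ 1.782 m.
Near limit Dn = s·(H − f)/(H + s − 2f) = 320 × (1782.4 − 32) / (1782.4 + 320 − 2 × 32) = 320 × 1750.4 / 2038.4 ≈ 274.79 mm.
Far limit Df = s·(H − f)/(H − s) = 320 × (1782.4 − 32) / (1782.4 − 320) = 320 × 1750.4 / 1462.4 ≈ 383.02 mm.
Depth of field = Df − Dn = 383.02 − 274.79 ≈ 108.23 mm.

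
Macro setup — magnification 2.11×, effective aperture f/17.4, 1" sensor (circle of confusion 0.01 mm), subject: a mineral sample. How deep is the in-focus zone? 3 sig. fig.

0.0782 mm

At magnification m, DoF ≈ 2·N_eff·c/m² = 2 × 17.4 × 0.01 / 2.11² = 0.348 / 4.452 ≈ 0.0782 mm.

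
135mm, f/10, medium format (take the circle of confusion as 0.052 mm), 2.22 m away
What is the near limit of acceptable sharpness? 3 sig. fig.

2.10 m

Hyperfocal distance H = f²/(N·c) + f = 135²/(10 × 0.052) + 135 = 18225/0.52 + 135 ≈ 35183.1 mm ≈ 35.18 m.
Near limit Dn = s·(H − f)/(H + s − 2f) = 2220 × (35183.1 − 135) / (35183.1 + 2220 − 2 × 135) = 2220 × 35048.1 / 37133.1 ≈ 2095.3 mm ≈ 2.10 m.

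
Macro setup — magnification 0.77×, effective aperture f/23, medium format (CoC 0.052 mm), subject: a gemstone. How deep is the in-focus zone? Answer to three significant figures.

At magnification m, DoF ≈ 2·N_eff·c/m² = 2 × 23 × 0.052 / 0.77² = 2.392 / 0.5929 ≈ 4.03 mm.

4.03 mm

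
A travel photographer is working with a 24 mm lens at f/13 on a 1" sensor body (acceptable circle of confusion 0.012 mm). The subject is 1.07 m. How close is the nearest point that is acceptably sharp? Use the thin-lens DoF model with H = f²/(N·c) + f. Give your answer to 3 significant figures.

0.834 m

Hyperfocal distance H = f²/(N·c) + f = 24²/(13 × 0.012) + 24 = 576/0.156 + 24 ≈ 3716.3 mm ≈ 3.716 m.
Near limit Dn = s·(H − f)/(H + s − 2f) = 1070 × (3716.3 − 24) / (3716.3 + 1070 − 2 × 24) = 1070 × 3692.3 / 4738.3 ≈ 833.79 mm ≈ 0.834 m.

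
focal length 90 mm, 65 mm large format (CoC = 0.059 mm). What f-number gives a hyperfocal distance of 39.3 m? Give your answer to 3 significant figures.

Rearrange H = f²/(N·c) + f for N: N = f² / ((H − f)·c).
N = 90² / ((39300 − 90) × 0.059) = 8100 / 2313 ≈ 3.50.

f/3.50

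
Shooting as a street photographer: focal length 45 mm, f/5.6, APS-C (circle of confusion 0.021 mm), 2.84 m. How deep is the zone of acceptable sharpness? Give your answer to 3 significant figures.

Hyperfocal distance H = f²/(N·c) + f = 45²/(5.6 × 0.021) + 45 = 2025/0.1176 + 45 ≈ 17264.4 mm ≈ 17.26 m.
Near limit Dn = s·(H − f)/(H + s − 2f) = 2840 × (17264.4 − 45) / (17264.4 + 2840 − 2 × 45) = 2840 × 17219.4 / 20014.4 ≈ 2443.40 mm.
Far limit Df = s·(H − f)/(H − s) = 2840 × (17264.4 − 45) / (17264.4 − 2840) = 2840 × 17219.4 / 14424.4 ≈ 3390.30 mm.
Depth of field = Df − Dn = 3390.30 − 2443.40 ≈ 946.90 mm ≈ 0.947 m.

0.947 m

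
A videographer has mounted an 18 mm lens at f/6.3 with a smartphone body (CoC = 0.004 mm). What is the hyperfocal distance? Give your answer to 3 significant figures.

12.9 m

Hyperfocal distance H = f²/(N·c) + f = 18²/(6.3 × 0.004) + 18 = 324/0.0252 + 18 ≈ 12875.1 mm ≈ 12.9 m.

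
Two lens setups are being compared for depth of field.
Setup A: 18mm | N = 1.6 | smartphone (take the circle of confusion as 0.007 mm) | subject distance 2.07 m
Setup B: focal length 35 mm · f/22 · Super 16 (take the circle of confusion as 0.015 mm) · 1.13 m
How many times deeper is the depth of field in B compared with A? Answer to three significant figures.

2.47

Setup A: H = 18²/(1.6×0.007) + 18 ≈ 28946.6 mm; DoF = Df − Dn = 2228.04 − 1932.89 ≈ 295.15 mm.
Setup B: H = 35²/(22×0.015) + 35 ≈ 3747.1 mm; DoF = Df − Dn = 1602.79 − 872.60 ≈ 730.19 mm.
Ratio = 730.19 / 295.15 ≈ 2.47.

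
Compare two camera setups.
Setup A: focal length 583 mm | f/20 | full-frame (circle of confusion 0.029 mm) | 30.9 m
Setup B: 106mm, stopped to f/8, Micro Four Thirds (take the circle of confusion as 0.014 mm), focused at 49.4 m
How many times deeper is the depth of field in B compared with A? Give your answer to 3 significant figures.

Setup A: H = 583²/(20×0.029) + 583 ≈ 586598.5 mm; DoF = Df − Dn = 32585.8 − 29380.0 ≈ 3205.8 mm.
Setup B: H = 106²/(8×0.014) + 106 ≈ 100427.4 mm; DoF = Df − Dn = 97122 − 33124 ≈ 63998 mm.
Ratio = 63998 / 3205.8 ≈ 20.0.

20.0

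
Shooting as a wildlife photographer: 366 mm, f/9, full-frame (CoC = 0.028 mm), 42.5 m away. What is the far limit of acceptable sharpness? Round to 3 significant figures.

Hyperfocal distance H = f²/(N·c) + f = 366²/(9 × 0.028) + 366 = 133956/0.252 + 366 ≈ 531937.4 mm ≈ 531.9 m.
Far limit Df = s·(H − f)/(H − s) = 42500 × (531937.4 − 366) / (531937.4 − 42500) = 42500 × 531571.4 / 489437.4 ≈ 46159 mm ≈ 46.2 m.

46.2 m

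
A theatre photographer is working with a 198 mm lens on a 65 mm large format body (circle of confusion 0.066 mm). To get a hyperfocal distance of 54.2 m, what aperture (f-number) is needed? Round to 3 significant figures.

Rearrange H = f²/(N·c) + f for N: N = f² / ((H − f)·c).
N = 198² / ((54200 − 198) × 0.066) = 39204 / 3564 ≈ 11.

f/11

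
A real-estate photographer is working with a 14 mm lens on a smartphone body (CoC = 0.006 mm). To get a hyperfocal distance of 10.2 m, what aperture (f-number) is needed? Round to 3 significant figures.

Rearrange H = f²/(N·c) + f for N: N = f² / ((H − f)·c).
N = 14² / ((10200 − 14) × 0.006) = 196 / 61.12 ≈ 3.21.

f/3.21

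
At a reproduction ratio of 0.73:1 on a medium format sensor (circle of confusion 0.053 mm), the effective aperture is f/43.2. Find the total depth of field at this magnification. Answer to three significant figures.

At magnification m, DoF ≈ 2·N_eff·c/m² = 2 × 43.2 × 0.053 / 0.73² = 4.579 / 0.5329 ≈ 8.59 mm.

8.59 mm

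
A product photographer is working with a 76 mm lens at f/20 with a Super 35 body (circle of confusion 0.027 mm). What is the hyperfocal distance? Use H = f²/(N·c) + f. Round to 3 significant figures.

Hyperfocal distance H = f²/(N·c) + f = 76²/(20 × 0.027) + 76 = 5776/0.54 + 76 ≈ 10772.3 mm ≈ 10.8 m.

10.8 m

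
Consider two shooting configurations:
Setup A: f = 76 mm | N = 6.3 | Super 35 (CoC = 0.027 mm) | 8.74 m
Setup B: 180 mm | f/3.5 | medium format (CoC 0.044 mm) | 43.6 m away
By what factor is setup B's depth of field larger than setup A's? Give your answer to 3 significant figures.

3.94

Setup A: H = 76²/(6.3×0.027) + 76 ≈ 34032.5 mm; DoF = Df − Dn = 11733.9 − 6963.3 ≈ 4770.6 mm.
Setup B: H = 180²/(3.5×0.044) + 180 ≈ 210569.6 mm; DoF = Df − Dn = 54938 − 36141 ≈ 18797 mm.
Ratio = 18797 / 4770.6 ≈ 3.94.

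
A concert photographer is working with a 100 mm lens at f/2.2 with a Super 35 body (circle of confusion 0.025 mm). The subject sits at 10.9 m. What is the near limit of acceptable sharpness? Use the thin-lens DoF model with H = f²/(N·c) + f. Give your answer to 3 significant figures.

10.3 m

Hyperfocal distance H = f²/(N·c) + f = 100²/(2.2 × 0.025) + 100 = 10000/0.055 + 100 ≈ 181918.2 mm ≈ 181.9 m.
Near limit Dn = s·(H − f)/(H + s − 2f) = 10900 × (181918.2 − 100) / (181918.2 + 10900 − 2 × 100) = 10900 × 181818.2 / 192618.2 ≈ 10289 mm ≈ 10.3 m.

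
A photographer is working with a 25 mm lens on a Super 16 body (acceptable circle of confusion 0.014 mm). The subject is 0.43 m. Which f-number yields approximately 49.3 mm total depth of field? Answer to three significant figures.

Write h = H − f = f²/(N·c). The thin-lens limits are Dn = s·h/(h + (s−f)) and Df = s·h/(h − (s−f)), so DoF = Df − Dn = 2·s·(s−f)·h / (h² − (s−f)²).
That is a quadratic in h: DoF·h² − 2·s·(s−f)·h − DoF·(s−f)² = 0 ⇒ h = (s−f)·(s + √(s² + DoF²)) / DoF = 405 × (430 + √(430² + 49.3²)) / 49.3 = 405 × (430 + 432.817) / 49.3 ≈ 7088.0 mm.
Then N = f²/(c·h) = 25² / (0.014 × 7088.0) = 625 / 99.233 ≈ 6.30.

f/6.30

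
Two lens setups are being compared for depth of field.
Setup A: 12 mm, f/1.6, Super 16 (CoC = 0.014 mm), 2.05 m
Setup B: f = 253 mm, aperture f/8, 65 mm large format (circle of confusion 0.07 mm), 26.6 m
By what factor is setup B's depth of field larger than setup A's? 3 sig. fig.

8.96

Setup A: H = 12²/(1.6×0.014) + 12 ≈ 6440.6 mm; DoF = Df − Dn = 3001.6 − 1556.5 ≈ 1445.1 mm.
Setup B: H = 253²/(8×0.07) + 253 ≈ 114554.8 mm; DoF = Df − Dn = 34568 − 21617 ≈ 12951 mm.
Ratio = 12951 / 1445.1 ≈ 8.96.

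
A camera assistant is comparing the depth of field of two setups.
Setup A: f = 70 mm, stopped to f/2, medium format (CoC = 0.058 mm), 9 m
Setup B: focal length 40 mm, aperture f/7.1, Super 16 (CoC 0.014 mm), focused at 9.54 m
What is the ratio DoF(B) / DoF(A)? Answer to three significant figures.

Setup A: H = 70²/(2×0.058) + 70 ≈ 42311.4 mm; DoF = Df − Dn = 11412.7 − 7429.4 ≈ 3983.3 mm.
Setup B: H = 40²/(7.1×0.014) + 40 ≈ 16136.6 mm; DoF = Df − Dn = 23279 − 5999 ≈ 17280 mm.
Ratio = 17280 / 3983.3 ≈ 4.34.

4.34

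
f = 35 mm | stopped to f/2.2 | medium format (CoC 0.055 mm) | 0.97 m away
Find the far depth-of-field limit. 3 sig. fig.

Hyperfocal distance H = f²/(N·c) + f = 35²/(2.2 × 0.055) + 35 = 1225/0.121 + 35 ≈ 10159.0 mm ≈ 10.16 m.
Far limit Df = s·(H − f)/(H − s) = 970 × (10159.0 − 35) / (10159.0 − 970) = 970 × 10124.0 / 9189.0 ≈ 1068.7 mm ≈ 1.07 m.

1.07 m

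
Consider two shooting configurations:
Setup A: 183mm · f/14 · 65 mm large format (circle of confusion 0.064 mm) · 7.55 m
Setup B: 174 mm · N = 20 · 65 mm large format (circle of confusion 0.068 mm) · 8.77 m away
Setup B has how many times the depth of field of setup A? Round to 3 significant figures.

2.57

Setup A: H = 183²/(14×0.064) + 183 ≈ 37559.1 mm; DoF = Df − Dn = 9403.5 − 6306.9 ≈ 3096.6 mm.
Setup B: H = 174²/(20×0.068) + 174 ≈ 22435.8 mm; DoF = Df − Dn = 14286.5 − 6327.0 ≈ 7959.5 mm.
Ratio = 7959.5 / 3096.6 ≈ 2.57.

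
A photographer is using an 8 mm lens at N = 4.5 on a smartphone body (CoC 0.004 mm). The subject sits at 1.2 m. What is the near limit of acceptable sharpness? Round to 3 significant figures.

Hyperfocal distance H = f²/(N·c) + f = 8²/(4.5 × 0.004) + 8 = 64/0.018 + 8 ≈ 3563.6 mm ≈ 3.564 m.
Near limit Dn = s·(H − f)/(H + s − 2f) = 1200 × (3563.6 − 8) / (3563.6 + 1200 − 2 × 8) = 1200 × 3555.6 / 4747.6 ≈ 898.71 mm ≈ 0.899 m.

0.899 m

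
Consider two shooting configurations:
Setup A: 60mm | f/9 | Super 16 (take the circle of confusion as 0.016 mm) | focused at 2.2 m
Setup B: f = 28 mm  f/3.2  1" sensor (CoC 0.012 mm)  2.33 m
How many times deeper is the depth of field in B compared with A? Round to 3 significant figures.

Setup A: H = 60²/(9×0.016) + 60 ≈ 25060.0 mm; DoF = Df − Dn = 2405.95 − 2026.53 ≈ 379.42 mm.
Setup B: H = 28²/(3.2×0.012) + 28 ≈ 20444.7 mm; DoF = Df − Dn = 2626.09 − 2093.91 ≈ 532.18 mm.
Ratio = 532.18 / 379.42 ≈ 1.40.

1.40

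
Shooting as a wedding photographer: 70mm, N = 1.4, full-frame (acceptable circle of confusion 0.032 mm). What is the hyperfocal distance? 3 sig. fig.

Hyperfocal distance H = f²/(N·c) + f = 70²/(1.4 × 0.032) + 70 = 4900/0.0448 + 70 ≈ 109445.0 mm ≈ 109 m.

109 m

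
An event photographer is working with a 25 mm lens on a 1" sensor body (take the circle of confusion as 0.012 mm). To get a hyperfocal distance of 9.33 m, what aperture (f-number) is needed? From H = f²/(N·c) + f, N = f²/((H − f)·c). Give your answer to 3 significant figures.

f/5.60

Rearrange H = f²/(N·c) + f for N: N = f² / ((H − f)·c).
N = 25² / ((9330 − 25) × 0.012) = 625 / 111.7 ≈ 5.60.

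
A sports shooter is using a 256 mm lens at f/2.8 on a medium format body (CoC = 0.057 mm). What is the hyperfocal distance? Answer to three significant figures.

Hyperfocal distance H = f²/(N·c) + f = 256²/(2.8 × 0.057) + 256 = 65536/0.1596 + 256 ≈ 410882.6 mm ≈ 411 m.

411 m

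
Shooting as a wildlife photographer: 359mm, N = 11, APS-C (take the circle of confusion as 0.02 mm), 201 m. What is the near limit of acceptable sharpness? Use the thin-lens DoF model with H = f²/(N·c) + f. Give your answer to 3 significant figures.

Hyperfocal distance H = f²/(N·c) + f = 359²/(11 × 0.02) + 359 = 128881/0.22 + 359 ≈ 586181.7 mm ≈ 586.2 m.
Near limit Dn = s·(H − f)/(H + s − 2f) = 201000 × (586181.7 − 359) / (586181.7 + 201000 − 2 × 359) = 201000 × 585822.7 / 786463.7 ≈ 149721 mm ≈ 150 m.

150 m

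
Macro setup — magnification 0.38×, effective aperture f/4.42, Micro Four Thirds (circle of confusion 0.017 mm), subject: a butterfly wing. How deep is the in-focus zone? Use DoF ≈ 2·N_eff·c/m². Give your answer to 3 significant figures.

At magnification m, DoF ≈ 2·N_eff·c/m² = 2 × 4.42 × 0.017 / 0.38² = 0.1503 / 0.1444 ≈ 1.04 mm.

1.04 mm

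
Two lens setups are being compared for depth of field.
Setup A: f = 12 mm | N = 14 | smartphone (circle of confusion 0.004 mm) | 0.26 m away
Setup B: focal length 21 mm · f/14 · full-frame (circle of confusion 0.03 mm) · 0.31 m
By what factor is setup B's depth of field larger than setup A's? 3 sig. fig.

Setup A: H = 12²/(14×0.004) + 12 ≈ 2583.4 mm; DoF = Df − Dn = 287.752 − 237.130 ≈ 50.622 mm.
Setup B: H = 21²/(14×0.03) + 21 ≈ 1071.0 mm; DoF = Df − Dn = 427.73 − 243.09 ≈ 184.64 mm.
Ratio = 184.64 / 50.622 ≈ 3.65.

3.65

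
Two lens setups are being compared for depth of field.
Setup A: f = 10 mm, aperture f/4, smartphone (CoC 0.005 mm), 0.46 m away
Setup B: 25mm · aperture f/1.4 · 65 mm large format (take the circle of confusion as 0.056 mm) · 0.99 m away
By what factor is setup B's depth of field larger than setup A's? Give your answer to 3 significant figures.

2.91

Setup A: H = 10²/(4×0.005) + 10 ≈ 5010.0 mm; DoF = Df − Dn = 505.495 − 422.018 ≈ 83.477 mm.
Setup B: H = 25²/(1.4×0.056) + 25 ≈ 7996.9 mm; DoF = Df − Dn = 1126.34 − 883.10 ≈ 243.24 mm.
Ratio = 243.24 / 83.477 ≈ 2.91.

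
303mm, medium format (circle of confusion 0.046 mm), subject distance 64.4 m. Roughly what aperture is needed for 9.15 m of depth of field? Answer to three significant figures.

f/2.20

Write h = H − f = f²/(N·c). The thin-lens limits are Dn = s·h/(h + (s−f)) and Df = s·h/(h − (s−f)), so DoF = Df − Dn = 2·s·(s−f)·h / (h² − (s−f)²).
That is a quadratic in h: DoF·h² − 2·s·(s−f)·h − DoF·(s−f)² = 0 ⇒ h = (s−f)·(s + √(s² + DoF²)) / DoF = 64097 × (64400 + √(64400² + 9150²)) / 9150 = 64097 × (64400 + 65046.8) / 9150 ≈ 906792 mm.
Then N = f²/(c·h) = 303² / (0.046 × 906792) = 91809 / 41712 ≈ 2.20.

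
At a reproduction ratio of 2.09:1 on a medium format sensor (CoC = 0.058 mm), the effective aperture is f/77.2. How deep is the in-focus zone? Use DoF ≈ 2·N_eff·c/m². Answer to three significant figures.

2.05 mm

At magnification m, DoF ≈ 2·N_eff·c/m² = 2 × 77.2 × 0.058 / 2.09² = 8.955 / 4.368 ≈ 2.05 mm.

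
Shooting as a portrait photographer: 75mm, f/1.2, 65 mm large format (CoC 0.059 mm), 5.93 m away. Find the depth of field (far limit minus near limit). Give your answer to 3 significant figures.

Hyperfocal distance H = f²/(N·c) + f = 75²/(1.2 × 0.059) + 75 = 5625/0.0708 + 75 ≈ 79524.2 mm ≈ 79.52 m.
Near limit Dn = s·(H − f)/(H + s − 2f) = 5930 × (79524.2 − 75) / (79524.2 + 5930 − 2 × 75) = 5930 × 79449.2 / 85304.2 ≈ 5522.98 mm.
Far limit Df = s·(H − f)/(H − s) = 5930 × (79524.2 − 75) / (79524.2 − 5930) = 5930 × 79449.2 / 73594.2 ≈ 6401.78 mm.
Depth of field = Df − Dn = 6401.78 − 5522.98 ≈ 878.80 mm ≈ 0.879 m.

0.879 m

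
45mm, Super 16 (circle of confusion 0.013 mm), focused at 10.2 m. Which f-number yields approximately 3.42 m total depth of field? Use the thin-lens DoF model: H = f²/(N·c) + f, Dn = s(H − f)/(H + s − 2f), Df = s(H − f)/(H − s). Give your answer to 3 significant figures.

f/2.50

Write h = H − f = f²/(N·c). The thin-lens limits are Dn = s·h/(h + (s−f)) and Df = s·h/(h − (s−f)), so DoF = Df − Dn = 2·s·(s−f)·h / (h² − (s−f)²).
That is a quadratic in h: DoF·h² − 2·s·(s−f)·h − DoF·(s−f)² = 0 ⇒ h = (s−f)·(s + √(s² + DoF²)) / DoF = 10155 × (10200 + √(10200² + 3420²)) / 3420 = 10155 × (10200 + 10758.1) / 3420 ≈ 62231 mm.
Then N = f²/(c·h) = 45² / (0.013 × 62231) = 2025 / 809.00 ≈ 2.50.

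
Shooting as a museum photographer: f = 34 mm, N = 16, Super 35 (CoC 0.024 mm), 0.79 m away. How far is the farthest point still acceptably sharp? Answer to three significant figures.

Hyperfocal distance H = f²/(N·c) + f = 34²/(16 × 0.024) + 34 = 1156/0.384 + 34 ≈ 3044.4 mm ≈ 3.044 m.
Far limit Df = s·(H − f)/(H − s) = 790 × (3044.4 − 34) / (3044.4 − 790) = 790 × 3010.4 / 2254.4 ≈ 1054.9 mm ≈ 1.05 m.

1.05 m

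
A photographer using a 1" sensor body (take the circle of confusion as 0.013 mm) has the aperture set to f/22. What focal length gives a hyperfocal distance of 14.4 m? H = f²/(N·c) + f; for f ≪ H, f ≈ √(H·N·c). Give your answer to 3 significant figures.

From H = f²/(N·c) + f, with f ≪ H: f ≈ √(H·N·c) = √(14400 × 22 × 0.013) = √4118.4 ≈ 64.17 mm.
Exact: f² + N·c·f − N·c·H = 0 ⇒ f = (−N·c + √((N·c)² + 4·N·c·H))/2 = (−0.286 + √16474)/2 ≈ 64.032 mm ≈ 64.0 mm.

64.0 mm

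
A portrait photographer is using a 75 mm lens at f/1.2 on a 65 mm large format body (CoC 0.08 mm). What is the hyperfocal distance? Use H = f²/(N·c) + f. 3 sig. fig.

58.7 m

Hyperfocal distance H = f²/(N·c) + f = 75²/(1.2 × 0.08) + 75 = 5625/0.096 + 75 ≈ 58668.8 mm ≈ 58.7 m.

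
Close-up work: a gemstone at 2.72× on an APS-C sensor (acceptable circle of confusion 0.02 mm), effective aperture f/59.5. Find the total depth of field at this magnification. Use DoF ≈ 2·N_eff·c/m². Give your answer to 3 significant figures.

0.322 mm

At magnification m, DoF ≈ 2·N_eff·c/m² = 2 × 59.5 × 0.02 / 2.72² = 2.38 / 7.398 ≈ 0.322 mm.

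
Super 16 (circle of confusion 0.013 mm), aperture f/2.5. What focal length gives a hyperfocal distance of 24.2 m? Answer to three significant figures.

28.0 mm

From H = f²/(N·c) + f, with f ≪ H: f ≈ √(H·N·c) = √(24200 × 2.5 × 0.013) = √786.50 ≈ 28.04 mm.
The +f correction barely moves this — solving exactly, f² + N·c·f − N·c·H = 0 ⇒ f = (−N·c + √((N·c)² + 4·N·c·H))/2 = (−0.0325 + √3146.0)/2 ≈ 28.028 mm, so f ≈ 28.0 mm.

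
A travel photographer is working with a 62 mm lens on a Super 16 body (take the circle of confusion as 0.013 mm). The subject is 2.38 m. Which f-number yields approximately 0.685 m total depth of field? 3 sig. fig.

Write h = H − f = f²/(N·c). The thin-lens limits are Dn = s·h/(h + (s−f)) and Df = s·h/(h − (s−f)), so DoF = Df − Dn = 2·s·(s−f)·h / (h² − (s−f)²).
That is a quadratic in h: DoF·h² − 2·s·(s−f)·h − DoF·(s−f)² = 0 ⇒ h = (s−f)·(s + √(s² + DoF²)) / DoF = 2318 × (2380 + √(2380² + 685²)) / 685 = 2318 × (2380 + 2476.62) / 685 ≈ 16435 mm.
Then N = f²/(c·h) = 62² / (0.013 × 16435) = 3844 / 213.65 ≈ 18.

f/18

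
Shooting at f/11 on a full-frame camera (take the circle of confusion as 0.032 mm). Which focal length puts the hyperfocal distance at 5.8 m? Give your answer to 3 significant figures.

45.0 mm

From H = f²/(N·c) + f, with f ≪ H: f ≈ √(H·N·c) = √(5800 × 11 × 0.032) = √2041.6 ≈ 45.18 mm.
Exact: f² + N·c·f − N·c·H = 0 ⇒ f = (−N·c + √((N·c)² + 4·N·c·H))/2 = (−0.352 + √8166.5)/2 ≈ 45.008 mm ≈ 45.0 mm.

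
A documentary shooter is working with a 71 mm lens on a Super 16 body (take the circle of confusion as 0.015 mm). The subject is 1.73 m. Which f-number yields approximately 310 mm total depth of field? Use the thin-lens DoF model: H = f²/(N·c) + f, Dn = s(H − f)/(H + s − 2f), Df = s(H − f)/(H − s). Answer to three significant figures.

f/18

Write h = H − f = f²/(N·c). The thin-lens limits are Dn = s·h/(h + (s−f)) and Df = s·h/(h − (s−f)), so DoF = Df − Dn = 2·s·(s−f)·h / (h² − (s−f)²).
That is a quadratic in h: DoF·h² − 2·s·(s−f)·h − DoF·(s−f)² = 0 ⇒ h = (s−f)·(s + √(s² + DoF²)) / DoF = 1659 × (1730 + √(1730² + 310²)) / 310 = 1659 × (1730 + 1757.56) / 310 ≈ 18664 mm.
Then N = f²/(c·h) = 71² / (0.015 × 18664) = 5041 / 279.96 ≈ 18.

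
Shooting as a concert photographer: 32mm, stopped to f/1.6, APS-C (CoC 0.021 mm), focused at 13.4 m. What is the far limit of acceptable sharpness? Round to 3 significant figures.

Hyperfocal distance H = f²/(N·c) + f = 32²/(1.6 × 0.021) + 32 = 1024/0.0336 + 32 ≈ 30508.2 mm ≈ 30.51 m.
Far limit Df = s·(H − f)/(H − s) = 13400 × (30508.2 − 32) / (30508.2 − 13400) = 13400 × 30476.2 / 17108.2 ≈ 23870 mm ≈ 23.9 m.

23.9 m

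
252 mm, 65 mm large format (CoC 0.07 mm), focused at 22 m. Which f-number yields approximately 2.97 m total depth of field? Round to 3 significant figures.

Write h = H − f = f²/(N·c). The thin-lens limits are Dn = s·h/(h + (s−f)) and Df = s·h/(h − (s−f)), so DoF = Df − Dn = 2·s·(s−f)·h / (h² − (s−f)²).
That is a quadratic in h: DoF·h² − 2·s·(s−f)·h − DoF·(s−f)² = 0 ⇒ h = (s−f)·(s + √(s² + DoF²)) / DoF = 21748 × (22000 + √(22000² + 2970²)) / 2970 = 21748 × (22000 + 22199.6) / 2970 ≈ 323654 mm.
Then N = f²/(c·h) = 252² / (0.07 × 323654) = 63504 / 22656 ≈ 2.80.

f/2.80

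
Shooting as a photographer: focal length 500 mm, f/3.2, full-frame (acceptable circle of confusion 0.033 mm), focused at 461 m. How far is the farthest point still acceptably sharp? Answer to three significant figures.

Hyperfocal distance H = f²/(N·c) + f = 500²/(3.2 × 0.033) + 500 = 250000/0.1056 + 500 ≈ 2367924.2 mm ≈ 2368 m.
Far limit Df = s·(H − f)/(H − s) = 461000 × (2367924.2 − 500) / (2367924.2 − 461000) = 461000 × 2367424.2 / 1906924.2 ≈ 572326 mm ≈ 572 m.

572 m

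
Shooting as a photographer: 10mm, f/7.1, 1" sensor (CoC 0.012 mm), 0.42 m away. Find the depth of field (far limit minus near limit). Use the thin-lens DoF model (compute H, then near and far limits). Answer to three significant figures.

334 mm

Hyperfocal distance H = f²/(N·c) + f = 10²/(7.1 × 0.012) + 10 = 100/0.0852 + 10 ≈ 1183.7 mm ≈ 1.184 m.
Near limit Dn = s·(H − f)/(H + s − 2f) = 420 × (1183.7 − 10) / (1183.7 + 420 − 2 × 10) = 420 × 1173.7 / 1583.7 ≈ 311.27 mm.
Far limit Df = s·(H − f)/(H − s) = 420 × (1183.7 − 10) / (1183.7 − 420) = 420 × 1173.7 / 763.7 ≈ 645.48 mm.
Depth of field = Df − Dn = 645.48 − 311.27 ≈ 334.21 mm.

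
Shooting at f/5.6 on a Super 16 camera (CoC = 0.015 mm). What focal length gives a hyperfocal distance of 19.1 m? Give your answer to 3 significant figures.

40.0 mm

From H = f²/(N·c) + f, with f ≪ H: f ≈ √(H·N·c) = √(19100 × 5.6 × 0.015) = √1604.4 ≈ 40.05 mm.
Exact: f² + N·c·f − N·c·H = 0 ⇒ f = (−N·c + √((N·c)² + 4·N·c·H))/2 = (−0.084 + √6417.6)/2 ≈ 40.013 mm ≈ 40.0 mm.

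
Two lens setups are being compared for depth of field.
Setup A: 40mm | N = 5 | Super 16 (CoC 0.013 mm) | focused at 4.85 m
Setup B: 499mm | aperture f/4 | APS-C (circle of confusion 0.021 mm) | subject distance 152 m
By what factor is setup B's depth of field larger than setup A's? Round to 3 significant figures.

7.90

Setup A: H = 40²/(5×0.013) + 40 ≈ 24655.4 mm; DoF = Df − Dn = 6027.9 − 4057.2 ≈ 1970.7 mm.
Setup B: H = 499²/(4×0.021) + 499 ≈ 2964796.6 mm; DoF = Df − Dn = 160187 − 144609 ≈ 15578 mm.
Ratio = 15578 / 1970.7 ≈ 7.90.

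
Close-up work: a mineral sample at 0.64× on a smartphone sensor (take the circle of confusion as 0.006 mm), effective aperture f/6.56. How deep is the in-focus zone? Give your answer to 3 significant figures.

At magnification m, DoF ≈ 2·N_eff·c/m² = 2 × 6.56 × 0.006 / 0.64² = 0.07872 / 0.4096 ≈ 0.192 mm.

0.192 mm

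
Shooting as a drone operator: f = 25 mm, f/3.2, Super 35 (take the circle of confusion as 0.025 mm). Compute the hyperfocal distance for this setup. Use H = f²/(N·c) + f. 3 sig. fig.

7.84 m

Hyperfocal distance H = f²/(N·c) + f = 25²/(3.2 × 0.025) + 25 = 625/0.08 + 25 ≈ 7837.5 mm ≈ 7.84 m.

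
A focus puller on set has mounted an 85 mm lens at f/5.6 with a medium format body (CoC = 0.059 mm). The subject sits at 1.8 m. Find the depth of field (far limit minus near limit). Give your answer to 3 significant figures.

Hyperfocal distance H = f²/(N·c) + f = 85²/(5.6 × 0.059) + 85 = 7225/0.3304 + 85 ≈ 21952.4 mm ≈ 21.95 m.
Near limit Dn = s·(H − f)/(H + s − 2f) = 1800 × (21952.4 − 85) / (21952.4 + 1800 − 2 × 85) = 1800 × 21867.4 / 23582.4 ≈ 1669.10 mm.
Far limit Df = s·(H − f)/(H − s) = 1800 × (21952.4 − 85) / (21952.4 − 1800) = 1800 × 21867.4 / 20152.4 ≈ 1953.18 mm.
Depth of field = Df − Dn = 1953.18 − 1669.10 ≈ 284.08 mm.

284 mm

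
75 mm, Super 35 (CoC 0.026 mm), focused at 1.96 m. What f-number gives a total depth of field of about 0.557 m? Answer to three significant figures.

f/16

Write h = H − f = f²/(N·c). The thin-lens limits are Dn = s·h/(h + (s−f)) and Df = s·h/(h − (s−f)), so DoF = Df − Dn = 2·s·(s−f)·h / (h² − (s−f)²).
That is a quadratic in h: DoF·h² − 2·s·(s−f)·h − DoF·(s−f)² = 0 ⇒ h = (s−f)·(s + √(s² + DoF²)) / DoF = 1885 × (1960 + √(1960² + 557²)) / 557 = 1885 × (1960 + 2037.61) / 557 ≈ 13529 mm.
Then N = f²/(c·h) = 75² / (0.026 × 13529) = 5625 / 351.75 ≈ 16.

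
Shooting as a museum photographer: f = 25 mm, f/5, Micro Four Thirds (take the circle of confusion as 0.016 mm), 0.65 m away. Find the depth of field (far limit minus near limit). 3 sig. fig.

Hyperfocal distance H = f²/(N·c) + f = 25²/(5 × 0.016) + 25 = 625/0.08 + 25 ≈ 7837.5 mm ≈ 7.838 m.
Near limit Dn = s·(H − f)/(H + s − 2f) = 650 × (7837.5 − 25) / (7837.5 + 650 − 2 × 25) = 650 × 7812.5 / 8437.5 ≈ 601.85 mm.
Far limit Df = s·(H − f)/(H − s) = 650 × (7837.5 − 25) / (7837.5 − 650) = 650 × 7812.5 / 7187.5 ≈ 706.52 mm.
Depth of field = Df − Dn = 706.52 − 601.85 ≈ 104.67 mm.

105 mm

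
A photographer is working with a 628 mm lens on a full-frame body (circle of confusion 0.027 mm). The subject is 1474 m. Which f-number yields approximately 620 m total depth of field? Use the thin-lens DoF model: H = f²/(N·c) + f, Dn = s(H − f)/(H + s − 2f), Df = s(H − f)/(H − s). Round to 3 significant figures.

Write h = H − f = f²/(N·c). The thin-lens limits are Dn = s·h/(h + (s−f)) and Df = s·h/(h − (s−f)), so DoF = Df − Dn = 2·s·(s−f)·h / (h² − (s−f)²).
That is a quadratic in h: DoF·h² − 2·s·(s−f)·h − DoF·(s−f)² = 0 ⇒ h = (s−f)·(s + √(s² + DoF²)) / DoF = 1473372 × (1474000 + √(1474000² + 620000²)) / 620000 = 1473372 × (1474000 + 1599086) / 620000 ≈ 7302901 mm.
Then N = f²/(c·h) = 628² / (0.027 × 7302901) = 394384 / 197178 ≈ 2.00.

f/2.00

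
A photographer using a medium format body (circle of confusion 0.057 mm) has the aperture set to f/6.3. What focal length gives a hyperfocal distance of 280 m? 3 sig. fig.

317 mm

From H = f²/(N·c) + f, with f ≪ H: f ≈ √(H·N·c) = √(280000 × 6.3 × 0.057) = √100548 ≈ 317.1 mm.
The +f correction barely moves this — solving exactly, f² + N·c·f − N·c·H = 0 ⇒ f = (−N·c + √((N·c)² + 4·N·c·H))/2 = (−0.3591 + √402192)/2 ≈ 316.91 mm, so f ≈ 317 mm.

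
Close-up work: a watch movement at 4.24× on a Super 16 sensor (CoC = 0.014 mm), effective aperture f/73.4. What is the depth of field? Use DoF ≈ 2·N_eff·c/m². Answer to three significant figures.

0.114 mm

At magnification m, DoF ≈ 2·N_eff·c/m² = 2 × 73.4 × 0.014 / 4.24² = 2.055 / 17.98 ≈ 0.114 mm.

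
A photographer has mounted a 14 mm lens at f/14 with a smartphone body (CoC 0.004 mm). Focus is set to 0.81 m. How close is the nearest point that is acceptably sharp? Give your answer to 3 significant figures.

Hyperfocal distance H = f²/(N·c) + f = 14²/(14 × 0.004) + 14 = 196/0.056 + 14 ≈ 3514.0 mm ≈ 3.514 m.
Near limit Dn = s·(H − f)/(H + s − 2f) = 810 × (3514.0 − 14) / (3514.0 + 810 − 2 × 14) = 810 × 3500.0 / 4296.0 ≈ 659.92 mm ≈ 0.660 m.

0.660 m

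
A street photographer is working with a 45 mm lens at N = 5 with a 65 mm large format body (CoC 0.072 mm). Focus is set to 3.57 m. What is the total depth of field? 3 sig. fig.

Hyperfocal distance H = f²/(N·c) + f = 45²/(5 × 0.072) + 45 = 2025/0.36 + 45 ≈ 5670.0 mm ≈ 5.670 m.
Near limit Dn = s·(H − f)/(H + s − 2f) = 3570 × (5670.0 − 45) / (5670.0 + 3570 − 2 × 45) = 3570 × 5625.0 / 9150.0 ≈ 2194.7 mm.
Far limit Df = s·(H − f)/(H − s) = 3570 × (5670.0 − 45) / (5670.0 − 3570) = 3570 × 5625.0 / 2100.0 ≈ 9562.5 mm.
Depth of field = Df − Dn = 9562.5 − 2194.7 ≈ 7367.8 mm ≈ 7.37 m.

7.37 m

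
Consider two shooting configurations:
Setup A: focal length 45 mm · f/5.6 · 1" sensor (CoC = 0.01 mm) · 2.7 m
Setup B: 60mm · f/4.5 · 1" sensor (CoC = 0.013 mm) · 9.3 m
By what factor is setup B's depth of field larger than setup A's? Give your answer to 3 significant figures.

7.17

Setup A: H = 45²/(5.6×0.01) + 45 ≈ 36205.7 mm; DoF = Df − Dn = 2913.95 − 2515.32 ≈ 398.63 mm.
Setup B: H = 60²/(4.5×0.013) + 60 ≈ 61598.5 mm; DoF = Df − Dn = 10943.1 − 8085.9 ≈ 2857.2 mm.
Ratio = 2857.2 / 398.63 ≈ 7.17.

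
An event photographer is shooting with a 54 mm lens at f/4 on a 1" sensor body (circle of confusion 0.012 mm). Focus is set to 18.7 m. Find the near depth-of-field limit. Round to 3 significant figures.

Hyperfocal distance H = f²/(N·c) + f = 54²/(4 × 0.012) + 54 = 2916/0.048 + 54 ≈ 60804.0 mm ≈ 60.80 m.
Near limit Dn = s·(H − f)/(H + s − 2f) = 18700 × (60804.0 − 54) / (60804.0 + 18700 − 2 × 54) = 18700 × 60750.0 / 79396.0 ≈ 14308 mm ≈ 14.3 m.

14.3 m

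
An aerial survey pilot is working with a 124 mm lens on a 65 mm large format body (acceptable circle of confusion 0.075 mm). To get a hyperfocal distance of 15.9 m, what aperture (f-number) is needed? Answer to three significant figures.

f/13

Rearrange H = f²/(N·c) + f for N: N = f² / ((H − f)·c).
N = 124² / ((15900 − 124) × 0.075) = 15376 / 1183 ≈ 13.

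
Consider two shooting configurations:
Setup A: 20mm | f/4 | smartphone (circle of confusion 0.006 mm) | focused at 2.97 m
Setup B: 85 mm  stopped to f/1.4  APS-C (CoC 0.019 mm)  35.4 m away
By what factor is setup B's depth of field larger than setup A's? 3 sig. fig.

8.63

Setup A: H = 20²/(4×0.006) + 20 ≈ 16686.7 mm; DoF = Df − Dn = 3608.7 − 2523.4 ≈ 1085.3 mm.
Setup B: H = 85²/(1.4×0.019) + 85 ≈ 271701.5 mm; DoF = Df − Dn = 40690.5 − 31326.9 ≈ 9363.6 mm.
Ratio = 9363.6 / 1085.3 ≈ 8.63.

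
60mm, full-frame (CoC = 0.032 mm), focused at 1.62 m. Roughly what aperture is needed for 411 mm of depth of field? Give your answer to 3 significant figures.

f/9.01

Write h = H − f = f²/(N·c). The thin-lens limits are Dn = s·h/(h + (s−f)) and Df = s·h/(h − (s−f)), so DoF = Df − Dn = 2·s·(s−f)·h / (h² − (s−f)²).
That is a quadratic in h: DoF·h² − 2·s·(s−f)·h − DoF·(s−f)² = 0 ⇒ h = (s−f)·(s + √(s² + DoF²)) / DoF = 1560 × (1620 + √(1620² + 411²)) / 411 = 1560 × (1620 + 1671.32) / 411 ≈ 12493 mm.
Then N = f²/(c·h) = 60² / (0.032 × 12493) = 3600 / 399.76 ≈ 9.01.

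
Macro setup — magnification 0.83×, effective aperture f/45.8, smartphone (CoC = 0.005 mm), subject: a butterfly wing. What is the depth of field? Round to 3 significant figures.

At magnification m, DoF ≈ 2·N_eff·c/m² = 2 × 45.8 × 0.005 / 0.83² = 0.458 / 0.6889 ≈ 0.665 mm.

0.665 mm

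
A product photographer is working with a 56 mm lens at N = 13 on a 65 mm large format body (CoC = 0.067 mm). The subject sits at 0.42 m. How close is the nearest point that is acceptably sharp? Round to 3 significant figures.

381 mm

Hyperfocal distance H = f²/(N·c) + f = 56²/(13 × 0.067) + 56 = 3136/0.871 + 56 ≈ 3656.5 mm ≈ 3.656 m.
Near limit Dn = s·(H − f)/(H + s − 2f) = 420 × (3656.5 − 56) / (3656.5 + 420 − 2 × 56) = 420 × 3600.5 / 3964.5 ≈ 381.44 mm.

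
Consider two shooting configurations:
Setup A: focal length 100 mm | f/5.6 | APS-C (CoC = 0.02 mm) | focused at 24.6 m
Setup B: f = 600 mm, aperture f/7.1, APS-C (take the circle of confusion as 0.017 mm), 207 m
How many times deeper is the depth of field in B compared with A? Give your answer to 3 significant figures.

Setup A: H = 100²/(5.6×0.02) + 100 ≈ 89385.7 mm; DoF = Df − Dn = 33903 − 19303 ≈ 14600 mm.
Setup B: H = 600²/(7.1×0.017) + 600 ≈ 2983201.5 mm; DoF = Df − Dn = 222390 − 193602 ≈ 28788 mm.
Ratio = 28788 / 14600 ≈ 1.97.

1.97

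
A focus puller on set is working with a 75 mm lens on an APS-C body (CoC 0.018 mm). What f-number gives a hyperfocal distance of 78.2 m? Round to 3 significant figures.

f/4

Rearrange H = f²/(N·c) + f for N: N = f² / ((H − f)·c).
N = 75² / ((78200 − 75) × 0.018) = 5625 / 1406 ≈ 4.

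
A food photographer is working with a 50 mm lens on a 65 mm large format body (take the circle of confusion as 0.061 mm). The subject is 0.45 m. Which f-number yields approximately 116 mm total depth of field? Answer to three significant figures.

Write h = H − f = f²/(N·c). The thin-lens limits are Dn = s·h/(h + (s−f)) and Df = s·h/(h − (s−f)), so DoF = Df − Dn = 2·s·(s−f)·h / (h² − (s−f)²).
That is a quadratic in h: DoF·h² − 2·s·(s−f)·h − DoF·(s−f)² = 0 ⇒ h = (s−f)·(s + √(s² + DoF²)) / DoF = 400 × (450 + √(450² + 116²)) / 116 = 400 × (450 + 464.711) / 116 ≈ 3154.2 mm.
Then N = f²/(c·h) = 50² / (0.061 × 3154.2) = 2500 / 192.40 ≈ 13.

f/13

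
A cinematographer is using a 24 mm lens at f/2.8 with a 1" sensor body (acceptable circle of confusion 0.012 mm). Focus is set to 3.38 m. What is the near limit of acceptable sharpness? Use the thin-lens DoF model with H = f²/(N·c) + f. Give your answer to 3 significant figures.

2.83 m

Hyperfocal distance H = f²/(N·c) + f = 24²/(2.8 × 0.012) + 24 = 576/0.0336 + 24 ≈ 17166.9 mm ≈ 17.17 m.
Near limit Dn = s·(H − f)/(H + s − 2f) = 3380 × (17166.9 − 24) / (17166.9 + 3380 − 2 × 24) = 3380 × 17142.9 / 20498.9 ≈ 2826.6 mm ≈ 2.83 m.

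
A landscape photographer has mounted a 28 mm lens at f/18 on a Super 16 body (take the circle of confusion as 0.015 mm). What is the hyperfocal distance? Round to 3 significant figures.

2.93 m

Hyperfocal distance H = f²/(N·c) + f = 28²/(18 × 0.015) + 28 = 784/0.27 + 28 ≈ 2931.7 mm ≈ 2.93 m.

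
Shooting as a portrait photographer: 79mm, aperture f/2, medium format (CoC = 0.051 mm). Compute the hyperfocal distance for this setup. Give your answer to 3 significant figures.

Hyperfocal distance H = f²/(N·c) + f = 79²/(2 × 0.051) + 79 = 6241/0.102 + 79 ≈ 61265.3 mm ≈ 61.3 m.

61.3 m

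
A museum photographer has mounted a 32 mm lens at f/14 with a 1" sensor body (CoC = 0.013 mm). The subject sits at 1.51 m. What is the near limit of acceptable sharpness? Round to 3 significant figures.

Hyperfocal distance H = f²/(N·c) + f = 32²/(14 × 0.013) + 32 = 1024/0.182 + 32 ≈ 5658.4 mm ≈ 5.658 m.
Near limit Dn = s·(H − f)/(H + s − 2f) = 1510 × (5658.4 − 32) / (5658.4 + 1510 − 2 × 32) = 1510 × 5626.4 / 7104.4 ≈ 1195.9 mm ≈ 1.20 m.

1.20 m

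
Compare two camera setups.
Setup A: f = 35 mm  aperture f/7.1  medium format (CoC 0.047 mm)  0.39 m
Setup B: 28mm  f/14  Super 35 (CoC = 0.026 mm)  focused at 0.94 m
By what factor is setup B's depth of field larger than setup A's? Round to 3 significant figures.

12.7

Setup A: H = 35²/(7.1×0.047) + 35 ≈ 3706.0 mm; DoF = Df − Dn = 431.753 − 355.611 ≈ 76.142 mm.
Setup B: H = 28²/(14×0.026) + 28 ≈ 2181.8 mm; DoF = Df − Dn = 1630.33 − 660.38 ≈ 969.95 mm.
Ratio = 969.95 / 76.142 ≈ 12.7.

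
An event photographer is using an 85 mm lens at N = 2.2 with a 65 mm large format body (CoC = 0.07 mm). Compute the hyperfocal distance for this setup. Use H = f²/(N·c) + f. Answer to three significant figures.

Hyperfocal distance H = f²/(N·c) + f = 85²/(2.2 × 0.07) + 85 = 7225/0.154 + 85 ≈ 47000.6 mm ≈ 47.0 m.

47.0 m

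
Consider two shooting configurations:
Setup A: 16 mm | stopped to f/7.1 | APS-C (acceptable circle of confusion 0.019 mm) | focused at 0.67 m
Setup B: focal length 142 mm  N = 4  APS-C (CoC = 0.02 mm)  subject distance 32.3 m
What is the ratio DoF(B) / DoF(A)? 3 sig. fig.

16.0

Setup A: H = 16²/(7.1×0.019) + 16 ≈ 1913.7 mm; DoF = Df − Dn = 1022.32 − 498.28 ≈ 524.04 mm.
Setup B: H = 142²/(4×0.02) + 142 ≈ 252192.0 mm; DoF = Df − Dn = 37023.7 − 28645.3 ≈ 8378.4 mm.
Ratio = 8378.4 / 524.04 ≈ 16.0.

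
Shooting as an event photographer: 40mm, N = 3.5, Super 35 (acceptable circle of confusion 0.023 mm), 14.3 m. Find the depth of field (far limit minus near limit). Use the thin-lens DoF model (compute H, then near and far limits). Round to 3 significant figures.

42.3 m

Hyperfocal distance H = f²/(N·c) + f = 40²/(3.5 × 0.023) + 40 = 1600/0.0805 + 40 ≈ 19915.8 mm ≈ 19.92 m.
Near limit Dn = s·(H − f)/(H + s − 2f) = 14300 × (19915.8 − 40) / (19915.8 + 14300 − 2 × 40) = 14300 × 19875.8 / 34135.8 ≈ 8326 mm.
Far limit Df = s·(H − f)/(H − s) = 14300 × (19915.8 − 40) / (19915.8 − 14300) = 14300 × 19875.8 / 5615.8 ≈ 50612 mm.
Depth of field = Df − Dn = 50612 − 8326 ≈ 42286 mm ≈ 42.3 m.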